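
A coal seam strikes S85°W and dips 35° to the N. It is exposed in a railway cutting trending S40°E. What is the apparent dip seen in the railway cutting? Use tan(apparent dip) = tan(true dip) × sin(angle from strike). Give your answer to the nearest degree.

The section lies 55° from the strike.
tan α = tan 35° × sin 55° = 0.7002 × 0.8192 = 0.5736
apparent dip = arctan 0.5736 = 29.84°

30°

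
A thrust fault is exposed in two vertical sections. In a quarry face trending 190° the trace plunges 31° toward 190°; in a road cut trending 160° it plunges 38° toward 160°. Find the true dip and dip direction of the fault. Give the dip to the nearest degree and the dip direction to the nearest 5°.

true dip 39°, dip direction 150°

The two traces are lines in the plane: v₁ = (sin 190°·cos 31°, cos 190°·cos 31°, −sin 31°), v₂ = (sin 160°·cos 38°, cos 160°·cos 38°, −sin 38°).
n = v₁ × v₂ = (0.138, -0.230, 0.338) (taken with n_z > 0).
Dip δ = arctan(|n_h|/n_z) = arctan(0.269/0.338) = 38.5°.
Dip direction = azimuth of (n_x, n_y) = atan2(0.138, -0.230) = 149°.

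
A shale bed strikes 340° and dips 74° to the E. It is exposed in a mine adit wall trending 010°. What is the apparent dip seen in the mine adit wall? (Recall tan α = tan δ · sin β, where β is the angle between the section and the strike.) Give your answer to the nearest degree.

60°

The strike is 340° and the section trends 010°; the acute angle between them is β = 30°.
tan α = tan 74° × sin 30° = 3.4874 × 0.5000 = 1.7437
α = arctan(1.7437) = 60.17°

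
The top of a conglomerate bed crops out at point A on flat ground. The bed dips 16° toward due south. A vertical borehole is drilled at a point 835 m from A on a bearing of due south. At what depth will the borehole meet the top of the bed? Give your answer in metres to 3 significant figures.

The hole is directly down-dip from the outcrop, so the down-dip offset is 835 m.
Depth = down-dip offset × tan(dip) = 835.00 × tan 16° = 835.00 × 0.2867
Depth = 239.43 m

239 m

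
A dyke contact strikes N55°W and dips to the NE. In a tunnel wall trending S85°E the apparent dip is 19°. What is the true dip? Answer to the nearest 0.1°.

β = acute angle between strike N55°W and section S85°E = 30°.
tan δ = tan α / sin β = tan 19° / sin 30° = 0.3443 / 0.5000 = 0.6887
true dip = arctan 0.6887 = 34.55°

34.6°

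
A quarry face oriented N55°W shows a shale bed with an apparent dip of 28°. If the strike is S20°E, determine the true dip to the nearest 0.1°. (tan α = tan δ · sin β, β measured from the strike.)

42.8°

β = acute angle between strike S20°E and section N55°W = 35°.
tan δ = tan α / sin β = tan 28° / sin 35° = 0.5317 / 0.5736 = 0.9270
true dip = arctan 0.9270 = 42.83°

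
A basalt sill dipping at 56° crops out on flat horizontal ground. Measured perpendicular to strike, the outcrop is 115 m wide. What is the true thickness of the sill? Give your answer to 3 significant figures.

True thickness t = w · sin(dip) = 115 × sin 56°
t = 115 × 0.8290 = 95.339 m

95.3 m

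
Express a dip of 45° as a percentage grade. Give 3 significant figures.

grade % = 100 × tan 45° = 100 × 1.0000

100%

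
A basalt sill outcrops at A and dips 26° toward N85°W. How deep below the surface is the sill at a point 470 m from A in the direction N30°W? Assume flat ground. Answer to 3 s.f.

The hole lies 55° from the dip direction, so the down-dip offset is 470 × cos 55° = 269.58 m.
Depth = down-dip offset × tan(dip) = 269.58 × tan 26° = 269.58 × 0.4877
Depth = 131.48 m

131 m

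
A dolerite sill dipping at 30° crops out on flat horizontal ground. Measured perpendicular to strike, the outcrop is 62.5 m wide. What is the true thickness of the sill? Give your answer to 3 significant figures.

31.2 m

True thickness t = w · sin(dip) = 62.5 × sin 30°
t = 62.5 × 0.5000 = 31.250 m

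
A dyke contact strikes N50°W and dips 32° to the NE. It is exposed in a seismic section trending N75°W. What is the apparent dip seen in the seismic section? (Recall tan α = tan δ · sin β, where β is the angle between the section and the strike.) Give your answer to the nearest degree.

The section lies 25° from the strike.
tan α = tan 32° × sin 25° = 0.6249 × 0.4226 = 0.2641
α = arctan(0.2641) = 14.79°

15°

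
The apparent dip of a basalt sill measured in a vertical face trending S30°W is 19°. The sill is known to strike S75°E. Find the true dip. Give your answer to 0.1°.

19.6°

β = acute angle between strike S75°E and section S30°W = 75°.
tan δ = tan α / sin β = tan 19° / sin 75° = 0.3443 / 0.9659 = 0.3565
true dip = arctan 0.3565 = 19.62°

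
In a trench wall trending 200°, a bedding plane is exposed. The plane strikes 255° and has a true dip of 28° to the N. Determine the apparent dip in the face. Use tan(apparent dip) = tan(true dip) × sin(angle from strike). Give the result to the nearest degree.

Angle between strike (255°) and section (200°): β = 55°.
tan α = tan 28° × sin 55° = 0.5317 × 0.8192 = 0.4356
apparent dip = arctan 0.4356 = 23.54°

24°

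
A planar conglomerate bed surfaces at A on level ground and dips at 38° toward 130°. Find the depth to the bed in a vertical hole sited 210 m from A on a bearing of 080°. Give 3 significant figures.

105 m

The hole lies 50° from the dip direction, so the down-dip offset is 210 × cos 50° = 134.99 m.
Depth = down-dip offset × tan(dip) = 134.99 × tan 38° = 134.99 × 0.7813
Depth = 105.46 m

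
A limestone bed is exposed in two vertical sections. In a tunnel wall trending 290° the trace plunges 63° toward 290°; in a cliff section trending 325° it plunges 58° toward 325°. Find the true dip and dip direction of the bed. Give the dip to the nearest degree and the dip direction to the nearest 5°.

true dip 63°, dip direction 290°

Represent each trace as a vector plunging at its apparent dip toward its trend (east-north-up frame): v₁ = (-0.427, 0.155, -0.891), v₂ = (-0.304, 0.434, -0.848).
n = v₁ × v₂ = (-0.255, 0.091, 0.138) (taken with n_z > 0).
tan δ = √(n_x²+n_y²)/n_z = 0.271/0.138, so δ = 63.0°.
The horizontal component of n points toward azimuth atan2(n_x, n_y) = 290°, the dip direction.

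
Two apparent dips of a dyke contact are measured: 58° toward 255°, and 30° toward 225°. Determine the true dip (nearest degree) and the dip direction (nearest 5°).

true dip 66°, dip direction 300°

The two traces are lines in the plane: v₁ = (sin 255°·cos 58°, cos 255°·cos 58°, −sin 58°), v₂ = (sin 225°·cos 30°, cos 225°·cos 30°, −sin 30°).
The plane normal is n = v₁ × v₂ ∝ (-0.451, 0.263, 0.229).
tan δ = √(n_x²+n_y²)/n_z = 0.522/0.229, so δ = 66.3°.
The horizontal component of n points toward azimuth atan2(n_x, n_y) = 300°, the dip direction.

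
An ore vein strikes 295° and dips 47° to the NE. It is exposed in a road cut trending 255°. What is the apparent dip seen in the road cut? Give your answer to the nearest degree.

The section lies 40° from the strike.
tan(apparent dip) = tan 47° · sin 40° = 0.6893
α = arctan(0.6893) = 34.58°

35°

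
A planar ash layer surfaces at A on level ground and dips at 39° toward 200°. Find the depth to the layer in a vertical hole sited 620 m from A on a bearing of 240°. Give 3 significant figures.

385 m

The hole lies 40° from the dip direction, so the down-dip offset is 620 × cos 40° = 474.95 m.
Depth = down-dip offset × tan(dip) = 474.95 × tan 39° = 474.95 × 0.8098
Depth = 384.60 m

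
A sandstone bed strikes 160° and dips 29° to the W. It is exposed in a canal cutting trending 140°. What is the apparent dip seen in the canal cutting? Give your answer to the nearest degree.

The strike is 160° and the section trends 140°; the acute angle between them is β = 20°.
tan(apparent dip) = tan 29° · sin 20° = 0.1896
apparent dip = arctan 0.1896 = 10.74°

11°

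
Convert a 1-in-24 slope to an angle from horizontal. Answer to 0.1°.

tan θ = 1/24 = 0.0417
θ = arctan(0.0417) = 2.39°

2.4°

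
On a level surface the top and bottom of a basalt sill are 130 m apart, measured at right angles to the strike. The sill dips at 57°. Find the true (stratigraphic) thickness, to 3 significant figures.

True thickness t = w · sin(dip) = 130 × sin 57°
t = 130 × 0.8387 = 109.027 m

109 m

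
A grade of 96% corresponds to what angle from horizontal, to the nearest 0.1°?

43.8°

tan θ = 96/100 = 0.9600
θ = arctan(0.9600) = 43.83°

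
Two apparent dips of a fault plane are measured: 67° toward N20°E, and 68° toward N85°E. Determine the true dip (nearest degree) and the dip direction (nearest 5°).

true dip 71°, dip direction 055°

The two traces are lines in the plane: v₁ = (sin 20°·cos 67°, cos 20°·cos 67°, −sin 67°), v₂ = (sin 85°·cos 68°, cos 85°·cos 68°, −sin 68°).
Cross product v₁ × v₂ gives the pole to the plane: n ∝ (0.310, 0.220, 0.133).
tan δ = √(n_x²+n_y²)/n_z = 0.380/0.133, so δ = 70.8°.
The horizontal component of n points toward azimuth atan2(n_x, n_y) = 55°, the dip direction.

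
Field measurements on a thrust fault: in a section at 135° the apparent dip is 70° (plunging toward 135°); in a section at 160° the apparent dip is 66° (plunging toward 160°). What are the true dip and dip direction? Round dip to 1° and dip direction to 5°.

true dip 70°, dip direction 125°

Represent each trace as a vector plunging at its apparent dip toward its trend (east-north-up frame): v₁ = (0.242, -0.242, -0.940), v₂ = (0.139, -0.382, -0.914).
Cross product v₁ × v₂ gives the pole to the plane: n ∝ (0.138, -0.090, 0.059).
Dip δ = arctan(|n_h|/n_z) = arctan(0.165/0.059) = 70.4°.
Dip direction = atan2(0.138, -0.090) = 123° (azimuth of n's horizontal projection).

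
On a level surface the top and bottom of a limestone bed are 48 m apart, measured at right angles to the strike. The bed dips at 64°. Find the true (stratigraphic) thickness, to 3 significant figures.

43.1 m

True thickness t = w · sin(dip) = 48 × sin 64°
t = 48 × 0.8988 = 43.142 m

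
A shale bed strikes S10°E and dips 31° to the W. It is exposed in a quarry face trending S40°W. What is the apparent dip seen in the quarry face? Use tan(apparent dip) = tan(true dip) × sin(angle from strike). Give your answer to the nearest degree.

25°

The strike is S10°E and the section trends S40°W; the acute angle between them is β = 50°.
tan α = tan 31° × sin 50° = 0.6009 × 0.7660 = 0.4603
α = arctan(0.4603) = 24.72°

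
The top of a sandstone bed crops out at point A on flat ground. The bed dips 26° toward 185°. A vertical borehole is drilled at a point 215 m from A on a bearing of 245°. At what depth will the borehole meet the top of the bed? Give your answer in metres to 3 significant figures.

The hole lies 60° from the dip direction, so the down-dip offset is 215 × cos 60° = 107.50 m.
Depth = down-dip offset × tan(dip) = 107.50 × tan 26° = 107.50 × 0.4877
Depth = 52.43 m

52.4 m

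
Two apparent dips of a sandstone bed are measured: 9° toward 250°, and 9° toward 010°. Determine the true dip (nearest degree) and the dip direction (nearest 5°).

true dip 18°, dip direction 310°

Represent each trace as a vector plunging at its apparent dip toward its trend (east-north-up frame): v₁ = (-0.928, -0.338, -0.156), v₂ = (0.172, 0.973, -0.156).
n = v₁ × v₂ = (-0.205, 0.172, 0.845) (taken with n_z > 0).
Dip δ = arctan(|n_h|/n_z) = arctan(0.268/0.845) = 17.6°.
Dip direction = atan2(-0.205, 0.172) = 310° (azimuth of n's horizontal projection).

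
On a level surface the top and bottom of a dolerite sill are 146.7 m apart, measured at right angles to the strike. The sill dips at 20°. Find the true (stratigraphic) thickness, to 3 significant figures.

50.2 m

True thickness t = w · sin(dip) = 146.7 × sin 20°
t = 146.7 × 0.3420 = 50.174 m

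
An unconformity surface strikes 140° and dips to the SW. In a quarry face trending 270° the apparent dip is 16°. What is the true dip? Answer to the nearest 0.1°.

The section is 50° from the strike.
tan δ = tan α / sin β = tan 16° / sin 50° = 0.2867 / 0.7660 = 0.3743
true dip = arctan 0.3743 = 20.52°

20.5°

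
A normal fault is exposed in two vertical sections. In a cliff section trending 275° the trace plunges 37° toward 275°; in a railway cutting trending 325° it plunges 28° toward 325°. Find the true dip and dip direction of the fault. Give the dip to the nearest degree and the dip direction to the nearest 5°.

Each apparent-dip line lies in the plane. As unit vectors (x east, y north, z up), v₁ plunges 37°→275° and v₂ plunges 28°→325°.
The plane normal is n = v₁ × v₂ ∝ (-0.403, 0.069, 0.540).
True dip = arccos(n_z / |n|) = arccos(0.7977) = 37.1°.
Dip direction = atan2(-0.403, 0.069) = 280° (azimuth of n's horizontal projection).

true dip 37°, dip direction 280°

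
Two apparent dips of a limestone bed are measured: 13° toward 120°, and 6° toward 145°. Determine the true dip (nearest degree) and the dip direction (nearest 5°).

true dip 19°, dip direction 075°

The two traces are lines in the plane: v₁ = (sin 120°·cos 13°, cos 120°·cos 13°, −sin 13°), v₂ = (sin 145°·cos 6°, cos 145°·cos 6°, −sin 6°).
n = v₁ × v₂ = (0.132, 0.040, 0.410) (taken with n_z > 0).
Dip δ = arctan(|n_h|/n_z) = arctan(0.138/0.410) = 18.7°.
Dip direction = atan2(0.132, 0.040) = 73° (azimuth of n's horizontal projection).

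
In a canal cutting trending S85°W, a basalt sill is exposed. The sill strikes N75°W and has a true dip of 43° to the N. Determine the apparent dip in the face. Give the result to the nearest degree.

18°

The strike is N75°W and the section trends S85°W; the acute angle between them is β = 20°.
tan α = tan 43° × sin 20° = 0.9325 × 0.3420 = 0.3189
α = arctan(0.3189) = 17.69°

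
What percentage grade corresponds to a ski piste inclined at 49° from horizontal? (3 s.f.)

grade % = 100 × tan 49° = 100 × 1.1504

115%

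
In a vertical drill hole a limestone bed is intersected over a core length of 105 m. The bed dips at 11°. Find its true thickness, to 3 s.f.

True thickness t = h · cos(dip) = 105 × cos 11°
t = 105 × 0.9816 = 103.071 m

103 m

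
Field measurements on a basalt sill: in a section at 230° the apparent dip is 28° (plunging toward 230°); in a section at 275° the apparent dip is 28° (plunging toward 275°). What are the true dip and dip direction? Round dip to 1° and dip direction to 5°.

true dip 30°, dip direction 250°

Represent each trace as a vector plunging at its apparent dip toward its trend (east-north-up frame): v₁ = (-0.676, -0.568, -0.469), v₂ = (-0.880, 0.077, -0.469).
Cross product v₁ × v₂ gives the pole to the plane: n ∝ (-0.303, -0.095, 0.551).
Dip δ = arctan(|n_h|/n_z) = arctan(0.317/0.551) = 29.9°.
The horizontal component of n points toward azimuth atan2(n_x, n_y) = 252°, the dip direction.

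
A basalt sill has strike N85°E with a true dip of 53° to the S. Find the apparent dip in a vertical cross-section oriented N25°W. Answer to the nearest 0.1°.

51.3°

The strike is N85°E and the section trends N25°W; the acute angle between them is β = 70°.
tan α = tan 53° × sin 70° = 1.3270 × 0.9397 = 1.2470
α = arctan(1.2470) = 51.27°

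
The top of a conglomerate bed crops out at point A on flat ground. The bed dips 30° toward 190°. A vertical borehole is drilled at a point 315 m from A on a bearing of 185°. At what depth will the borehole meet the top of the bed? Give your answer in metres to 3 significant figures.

The hole lies 5° from the dip direction, so the down-dip offset is 315 × cos 5° = 313.80 m.
Depth = down-dip offset × tan(dip) = 313.80 × tan 30° = 313.80 × 0.5774
Depth = 181.17 m

181 m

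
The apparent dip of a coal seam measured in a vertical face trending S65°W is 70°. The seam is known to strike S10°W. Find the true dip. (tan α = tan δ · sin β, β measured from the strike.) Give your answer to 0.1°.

The section is 55° from the strike.
tan δ = tan α / sin β = tan 70° / sin 55° = 2.7475 / 0.8192 = 3.3541
δ = arctan(3.3541) = 73.40°

73.4°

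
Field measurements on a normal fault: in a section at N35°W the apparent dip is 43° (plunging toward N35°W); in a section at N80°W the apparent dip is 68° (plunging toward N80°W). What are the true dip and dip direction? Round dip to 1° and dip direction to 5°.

Represent each trace as a vector plunging at its apparent dip toward its trend (east-north-up frame): v₁ = (-0.419, 0.599, -0.682), v₂ = (-0.369, 0.065, -0.927).
Cross product v₁ × v₂ gives the pole to the plane: n ∝ (-0.511, -0.137, 0.194).
tan δ = √(n_x²+n_y²)/n_z = 0.529/0.194, so δ = 69.9°.
Dip direction = atan2(-0.511, -0.137) = 255° (azimuth of n's horizontal projection).

true dip 70°, dip direction 255°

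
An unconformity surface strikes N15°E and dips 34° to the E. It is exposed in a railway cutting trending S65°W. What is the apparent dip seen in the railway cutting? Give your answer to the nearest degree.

Angle between strike (N15°E) and section (S65°W): β = 50°.
tan(apparent dip) = tan 34° · sin 50° = 0.5167
α = arctan(0.5167) = 27.33°

27°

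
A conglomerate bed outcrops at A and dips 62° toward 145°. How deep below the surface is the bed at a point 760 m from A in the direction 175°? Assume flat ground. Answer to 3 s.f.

1240 m

The hole lies 30° from the dip direction, so the down-dip offset is 760 × cos 30° = 658.18 m.
Depth = down-dip offset × tan(dip) = 658.18 × tan 62° = 658.18 × 1.8807
Depth = 1237.86 m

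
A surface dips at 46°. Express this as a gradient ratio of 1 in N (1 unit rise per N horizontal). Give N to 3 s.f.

1 : N means tan θ = 1/N, so N = 1/tan 46° = 1/1.0355

1 in 0.966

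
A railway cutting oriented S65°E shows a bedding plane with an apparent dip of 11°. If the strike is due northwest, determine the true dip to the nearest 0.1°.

29.6°

β = acute angle between strike due northwest and section S65°E = 20°.
tan δ = tan α / sin β = tan 11° / sin 20° = 0.1944 / 0.3420 = 0.5683
δ = arctan(0.5683) = 29.61°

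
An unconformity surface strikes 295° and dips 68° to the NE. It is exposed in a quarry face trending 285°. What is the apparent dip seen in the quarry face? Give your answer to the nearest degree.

The strike is 295° and the section trends 285°; the acute angle between them is β = 10°.
tan α = tan 68° × sin 10° = 2.4751 × 0.1736 = 0.4298
apparent dip = arctan 0.4298 = 23.26°

23°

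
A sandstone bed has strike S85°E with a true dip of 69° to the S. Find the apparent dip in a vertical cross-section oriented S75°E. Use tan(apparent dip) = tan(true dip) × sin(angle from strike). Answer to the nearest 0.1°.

24.3°

Angle between strike (S85°E) and section (S75°E): β = 10°.
tan(apparent dip) = tan 69° · sin 10° = 0.4524
apparent dip = arctan 0.4524 = 24.34°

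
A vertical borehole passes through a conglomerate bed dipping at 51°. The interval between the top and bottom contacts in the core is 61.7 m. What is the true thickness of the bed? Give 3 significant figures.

38.8 m

True thickness t = h · cos(dip) = 61.7 × cos 51°
t = 61.7 × 0.6293 = 38.829 m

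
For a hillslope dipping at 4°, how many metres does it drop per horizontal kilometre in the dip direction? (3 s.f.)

69.9 m

drop per km = 1000 × tan 4° = 1000 × 0.0699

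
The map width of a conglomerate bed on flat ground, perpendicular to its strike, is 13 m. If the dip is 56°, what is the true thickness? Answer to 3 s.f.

True thickness t = w · sin(dip) = 13 × sin 56°
t = 13 × 0.8290 = 10.777 m

10.8 m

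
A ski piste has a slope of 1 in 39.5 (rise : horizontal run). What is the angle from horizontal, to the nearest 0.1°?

tan θ = 1/39.5 = 0.0253
θ = arctan(0.0253) = 1.45°

1.5°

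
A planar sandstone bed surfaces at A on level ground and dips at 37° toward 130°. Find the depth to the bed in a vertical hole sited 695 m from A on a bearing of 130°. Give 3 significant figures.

The hole is directly down-dip from the outcrop, so the down-dip offset is 695 m.
Depth = down-dip offset × tan(dip) = 695.00 × tan 37° = 695.00 × 0.7536
Depth = 523.72 m

524 m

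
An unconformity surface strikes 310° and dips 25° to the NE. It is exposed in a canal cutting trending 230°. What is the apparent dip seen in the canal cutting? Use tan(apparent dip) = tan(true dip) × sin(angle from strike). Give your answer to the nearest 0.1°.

24.7°

The section lies 80° from the strike.
tan α = tan 25° × sin 80° = 0.4663 × 0.9848 = 0.4592
α = arctan(0.4592) = 24.67°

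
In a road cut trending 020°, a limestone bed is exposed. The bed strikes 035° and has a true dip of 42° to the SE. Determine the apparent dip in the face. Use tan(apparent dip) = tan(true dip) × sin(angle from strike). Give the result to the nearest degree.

13°

The strike is 035° and the section trends 020°; the acute angle between them is β = 15°.
tan(apparent dip) = tan 42° · sin 15° = 0.2330
α = arctan(0.2330) = 13.12°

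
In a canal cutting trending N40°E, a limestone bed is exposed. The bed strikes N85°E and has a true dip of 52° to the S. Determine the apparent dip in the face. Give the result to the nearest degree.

42°

Angle between strike (N85°E) and section (N40°E): β = 45°.
tan α = tan 52° × sin 45° = 1.2799 × 0.7071 = 0.9051
apparent dip = arctan 0.9051 = 42.15°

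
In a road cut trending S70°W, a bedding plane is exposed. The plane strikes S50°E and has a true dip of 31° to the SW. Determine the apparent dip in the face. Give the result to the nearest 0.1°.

The section lies 60° from the strike.
tan α = tan 31° × sin 60° = 0.6009 × 0.8660 = 0.5204
apparent dip = arctan 0.5204 = 27.49°

27.5°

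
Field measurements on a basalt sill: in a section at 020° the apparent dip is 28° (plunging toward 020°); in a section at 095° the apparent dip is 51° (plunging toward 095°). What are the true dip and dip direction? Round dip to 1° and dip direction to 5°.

The two traces are lines in the plane: v₁ = (sin 20°·cos 28°, cos 20°·cos 28°, −sin 28°), v₂ = (sin 95°·cos 51°, cos 95°·cos 51°, −sin 51°).
The plane normal is n = v₁ × v₂ ∝ (0.671, 0.060, 0.537).
True dip = arccos(n_z / |n|) = arccos(0.6234) = 51.4°.
The horizontal component of n points toward azimuth atan2(n_x, n_y) = 85°, the dip direction.

true dip 51°, dip direction 085°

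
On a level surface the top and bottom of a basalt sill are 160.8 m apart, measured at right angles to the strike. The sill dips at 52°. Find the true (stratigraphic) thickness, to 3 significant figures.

127 m

True thickness t = w · sin(dip) = 160.8 × sin 52°
t = 160.8 × 0.7880 = 126.712 m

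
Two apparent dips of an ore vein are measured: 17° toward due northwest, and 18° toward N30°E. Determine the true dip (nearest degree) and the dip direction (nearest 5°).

Each apparent-dip line lies in the plane. As unit vectors (x east, y north, z up), v₁ plunges 17°→due northwest and v₂ plunges 18°→N30°E.
n = v₁ × v₂ = (-0.032, 0.348, 0.879) (taken with n_z > 0).
Dip δ = arctan(|n_h|/n_z) = arctan(0.349/0.879) = 21.7°.
The horizontal component of n points toward azimuth atan2(n_x, n_y) = 355°, the dip direction.

true dip 22°, dip direction 355°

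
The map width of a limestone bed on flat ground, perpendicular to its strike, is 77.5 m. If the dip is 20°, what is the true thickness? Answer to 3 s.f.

26.5 m

True thickness t = w · sin(dip) = 77.5 × sin 20°
t = 77.5 × 0.3420 = 26.507 m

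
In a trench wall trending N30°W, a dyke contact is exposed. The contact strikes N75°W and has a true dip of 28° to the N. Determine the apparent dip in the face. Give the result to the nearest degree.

21°

The strike is N75°W and the section trends N30°W; the acute angle between them is β = 45°.
tan(apparent dip) = tan 28° · sin 45° = 0.3760
α = arctan(0.3760) = 20.61°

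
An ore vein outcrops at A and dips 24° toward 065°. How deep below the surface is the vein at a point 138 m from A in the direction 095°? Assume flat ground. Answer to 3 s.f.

53.2 m

The hole lies 30° from the dip direction, so the down-dip offset is 138 × cos 30° = 119.51 m.
Depth = down-dip offset × tan(dip) = 119.51 × tan 24° = 119.51 × 0.4452
Depth = 53.21 m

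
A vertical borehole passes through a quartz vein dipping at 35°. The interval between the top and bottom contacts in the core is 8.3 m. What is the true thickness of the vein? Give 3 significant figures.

True thickness t = h · cos(dip) = 8.3 × cos 35°
t = 8.3 × 0.8192 = 6.799 m

6.80 m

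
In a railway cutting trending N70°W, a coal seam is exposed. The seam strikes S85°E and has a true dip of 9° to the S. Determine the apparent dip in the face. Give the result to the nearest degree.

The strike is S85°E and the section trends N70°W; the acute angle between them is β = 15°.
tan α = tan 9° × sin 15° = 0.1584 × 0.2588 = 0.0410
α = arctan(0.0410) = 2.35°

2°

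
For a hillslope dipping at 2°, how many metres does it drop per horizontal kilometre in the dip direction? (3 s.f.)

34.9 m

drop per km = 1000 × tan 2° = 1000 × 0.0349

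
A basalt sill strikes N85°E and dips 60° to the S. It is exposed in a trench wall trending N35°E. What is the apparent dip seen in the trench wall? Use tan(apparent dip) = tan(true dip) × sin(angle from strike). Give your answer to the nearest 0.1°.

The strike is N85°E and the section trends N35°E; the acute angle between them is β = 50°.
tan(apparent dip) = tan 60° · sin 50° = 1.3268
α = arctan(1.3268) = 53.00°

53.0°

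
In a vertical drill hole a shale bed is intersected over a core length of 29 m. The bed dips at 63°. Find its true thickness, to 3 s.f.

True thickness t = h · cos(dip) = 29 × cos 63°
t = 29 × 0.4540 = 13.166 m

13.2 m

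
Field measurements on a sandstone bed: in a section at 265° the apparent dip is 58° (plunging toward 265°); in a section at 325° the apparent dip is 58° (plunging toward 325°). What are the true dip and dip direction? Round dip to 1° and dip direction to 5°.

true dip 62°, dip direction 295°

Each apparent-dip line lies in the plane. As unit vectors (x east, y north, z up), v₁ plunges 58°→265° and v₂ plunges 58°→325°.
n = v₁ × v₂ = (-0.407, 0.190, 0.243) (taken with n_z > 0).
Dip δ = arctan(|n_h|/n_z) = arctan(0.449/0.243) = 61.6°.
Dip direction = azimuth of (n_x, n_y) = atan2(-0.407, 0.190) = 295°.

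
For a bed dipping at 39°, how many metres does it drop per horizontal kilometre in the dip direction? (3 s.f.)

810 m

drop per km = 1000 × tan 39° = 1000 × 0.8098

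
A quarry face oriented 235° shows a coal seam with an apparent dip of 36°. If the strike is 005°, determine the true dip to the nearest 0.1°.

43.5°

The section is 50° from the strike.
tan(true dip) = tan 36° / sin 50° = 0.9484
true dip = arctan 0.9484 = 43.48°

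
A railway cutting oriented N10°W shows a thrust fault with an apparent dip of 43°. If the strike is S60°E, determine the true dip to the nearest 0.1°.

50.6°

The section is 50° from the strike.
tan(true dip) = tan 43° / sin 50° = 1.2173
true dip = arctan 1.2173 = 50.60°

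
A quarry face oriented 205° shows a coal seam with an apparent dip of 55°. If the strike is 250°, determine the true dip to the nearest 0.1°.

The section is 45° from the strike.
tan δ = tan α / sin β = tan 55° / sin 45° = 1.4281 / 0.7071 = 2.0197
δ = arctan(2.0197) = 63.66°

63.7°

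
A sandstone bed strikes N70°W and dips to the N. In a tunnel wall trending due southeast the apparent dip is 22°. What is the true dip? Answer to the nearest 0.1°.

43.7°

The section is 25° from the strike.
tan δ = tan α / sin β = tan 22° / sin 25° = 0.4040 / 0.4226 = 0.9560
true dip = arctan 0.9560 = 43.71°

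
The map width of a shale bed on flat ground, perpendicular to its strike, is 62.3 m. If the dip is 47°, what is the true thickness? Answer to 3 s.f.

45.6 m

True thickness t = w · sin(dip) = 62.3 × sin 47°
t = 62.3 × 0.7314 = 45.563 m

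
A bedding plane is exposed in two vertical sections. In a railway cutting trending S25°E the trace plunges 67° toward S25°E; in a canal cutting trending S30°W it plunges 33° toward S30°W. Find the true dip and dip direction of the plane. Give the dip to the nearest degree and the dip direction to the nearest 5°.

Each apparent-dip line lies in the plane. As unit vectors (x east, y north, z up), v₁ plunges 67°→S25°E and v₂ plunges 33°→S30°W.
Cross product v₁ × v₂ gives the pole to the plane: n ∝ (0.476, -0.476, 0.268).
tan δ = √(n_x²+n_y²)/n_z = 0.673/0.268, so δ = 68.3°.
Dip direction = atan2(0.476, -0.476) = 135° (azimuth of n's horizontal projection).

true dip 68°, dip direction 135°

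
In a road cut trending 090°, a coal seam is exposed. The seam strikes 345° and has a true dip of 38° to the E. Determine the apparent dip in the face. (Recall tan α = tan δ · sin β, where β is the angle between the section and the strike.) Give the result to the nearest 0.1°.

37.0°

The section lies 75° from the strike.
tan(apparent dip) = tan 38° · sin 75° = 0.7547
apparent dip = arctan 0.7547 = 37.04°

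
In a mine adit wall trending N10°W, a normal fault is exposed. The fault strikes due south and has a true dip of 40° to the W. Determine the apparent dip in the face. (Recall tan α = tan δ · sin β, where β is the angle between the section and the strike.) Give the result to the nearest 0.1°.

8.3°

Angle between strike (due south) and section (N10°W): β = 10°.
tan(apparent dip) = tan 40° · sin 10° = 0.1457
apparent dip = arctan 0.1457 = 8.29°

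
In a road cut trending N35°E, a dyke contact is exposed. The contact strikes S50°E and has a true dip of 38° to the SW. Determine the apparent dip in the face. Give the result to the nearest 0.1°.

Angle between strike (S50°E) and section (N35°E): β = 85°.
tan(apparent dip) = tan 38° · sin 85° = 0.7783
α = arctan(0.7783) = 37.89°

37.9°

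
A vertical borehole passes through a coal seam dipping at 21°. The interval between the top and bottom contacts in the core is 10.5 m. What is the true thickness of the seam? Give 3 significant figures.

True thickness t = h · cos(dip) = 10.5 × cos 21°
t = 10.5 × 0.9336 = 9.803 m

9.80 m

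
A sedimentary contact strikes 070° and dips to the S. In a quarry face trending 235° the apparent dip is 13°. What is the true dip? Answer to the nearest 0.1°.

β = acute angle between strike 070° and section 235° = 15°.
tan(true dip) = tan 13° / sin 15° = 0.8920
δ = arctan(0.8920) = 41.73°

41.7°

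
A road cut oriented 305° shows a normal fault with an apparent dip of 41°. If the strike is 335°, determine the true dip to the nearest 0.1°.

The section is 30° from the strike.
tan δ = tan α / sin β = tan 41° / sin 30° = 0.8693 / 0.5000 = 1.7386
true dip = arctan 1.7386 = 60.09°

60.1°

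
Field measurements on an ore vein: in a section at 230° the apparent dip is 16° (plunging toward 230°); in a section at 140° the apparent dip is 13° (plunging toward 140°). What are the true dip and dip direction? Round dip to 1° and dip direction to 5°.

true dip 20°, dip direction 190°

Each apparent-dip line lies in the plane. As unit vectors (x east, y north, z up), v₁ plunges 16°→230° and v₂ plunges 13°→140°.
The plane normal is n = v₁ × v₂ ∝ (-0.067, -0.338, 0.937).
Dip δ = arctan(|n_h|/n_z) = arctan(0.345/0.937) = 20.2°.
Dip direction = atan2(-0.067, -0.338) = 191° (azimuth of n's horizontal projection).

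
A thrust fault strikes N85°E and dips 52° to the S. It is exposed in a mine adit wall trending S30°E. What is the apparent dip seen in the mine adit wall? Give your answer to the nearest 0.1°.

The strike is N85°E and the section trends S30°E; the acute angle between them is β = 65°.
tan α = tan 52° × sin 65° = 1.2799 × 0.9063 = 1.1600
apparent dip = arctan 1.1600 = 49.24°

49.2°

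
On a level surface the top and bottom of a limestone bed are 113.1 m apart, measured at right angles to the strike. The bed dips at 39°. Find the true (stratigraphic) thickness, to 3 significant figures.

True thickness t = w · sin(dip) = 113.1 × sin 39°
t = 113.1 × 0.6293 = 71.176 m

71.2 m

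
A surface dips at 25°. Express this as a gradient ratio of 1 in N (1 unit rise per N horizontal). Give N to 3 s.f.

1 in 2.14

1 : N means tan θ = 1/N, so N = 1/tan 25° = 1/0.4663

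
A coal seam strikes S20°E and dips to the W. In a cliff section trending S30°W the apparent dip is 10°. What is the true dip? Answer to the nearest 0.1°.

13.0°

β = acute angle between strike S20°E and section S30°W = 50°.
tan(true dip) = tan 10° / sin 50° = 0.2302
true dip = arctan 0.2302 = 12.96°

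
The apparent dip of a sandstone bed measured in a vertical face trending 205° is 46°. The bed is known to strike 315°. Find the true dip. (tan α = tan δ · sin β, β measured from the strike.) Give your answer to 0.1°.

47.8°

β = acute angle between strike 315° and section 205° = 70°.
tan δ = tan α / sin β = tan 46° / sin 70° = 1.0355 / 0.9397 = 1.1020
true dip = arctan 1.1020 = 47.78°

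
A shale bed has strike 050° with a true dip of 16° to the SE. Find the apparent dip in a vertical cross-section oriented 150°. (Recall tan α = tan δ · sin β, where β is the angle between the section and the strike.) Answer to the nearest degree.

16°

The strike is 050° and the section trends 150°; the acute angle between them is β = 80°.
tan α = tan 16° × sin 80° = 0.2867 × 0.9848 = 0.2824
α = arctan(0.2824) = 15.77°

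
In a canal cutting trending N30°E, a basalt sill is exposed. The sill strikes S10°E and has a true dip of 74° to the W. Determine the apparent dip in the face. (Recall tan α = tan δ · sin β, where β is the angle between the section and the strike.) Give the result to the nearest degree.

The section lies 40° from the strike.
tan α = tan 74° × sin 40° = 3.4874 × 0.6428 = 2.2417
apparent dip = arctan 2.2417 = 65.96°

66°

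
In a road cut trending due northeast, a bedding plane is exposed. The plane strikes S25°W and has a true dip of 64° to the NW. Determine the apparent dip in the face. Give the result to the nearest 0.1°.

The strike is S25°W and the section trends due northeast; the acute angle between them is β = 20°.
tan(apparent dip) = tan 64° · sin 20° = 0.7012
α = arctan(0.7012) = 35.04°

35.0°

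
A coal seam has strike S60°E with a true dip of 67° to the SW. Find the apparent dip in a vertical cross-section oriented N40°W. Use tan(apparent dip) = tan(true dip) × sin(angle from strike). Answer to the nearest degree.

39°

The section lies 20° from the strike.
tan α = tan 67° × sin 20° = 2.3559 × 0.3420 = 0.8057
α = arctan(0.8057) = 38.86°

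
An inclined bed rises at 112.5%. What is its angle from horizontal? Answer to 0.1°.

48.4°

tan θ = 112.5/100 = 1.1250
θ = arctan(1.1250) = 48.37°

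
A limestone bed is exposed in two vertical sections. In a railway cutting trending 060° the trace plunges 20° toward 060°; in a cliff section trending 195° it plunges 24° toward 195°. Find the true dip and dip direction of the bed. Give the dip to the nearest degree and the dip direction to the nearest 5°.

true dip 47°, dip direction 130°

The two traces are lines in the plane: v₁ = (sin 60°·cos 20°, cos 60°·cos 20°, −sin 20°), v₂ = (sin 195°·cos 24°, cos 195°·cos 24°, −sin 24°).
The plane normal is n = v₁ × v₂ ∝ (0.493, -0.412, 0.607).
True dip = arccos(n_z / |n|) = arccos(0.6868) = 46.6°.
Dip direction = azimuth of (n_x, n_y) = atan2(0.493, -0.412) = 130°.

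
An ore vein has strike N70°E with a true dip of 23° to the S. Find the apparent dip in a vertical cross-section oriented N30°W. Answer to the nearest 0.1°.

22.7°

Angle between strike (N70°E) and section (N30°W): β = 80°.
tan α = tan 23° × sin 80° = 0.4245 × 0.9848 = 0.4180
apparent dip = arctan 0.4180 = 22.69°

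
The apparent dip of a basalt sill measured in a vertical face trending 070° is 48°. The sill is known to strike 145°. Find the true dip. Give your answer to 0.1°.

49.0°

The section is 75° from the strike.
tan δ = tan α / sin β = tan 48° / sin 75° = 1.1106 / 0.9659 = 1.1498
true dip = arctan 1.1498 = 48.99°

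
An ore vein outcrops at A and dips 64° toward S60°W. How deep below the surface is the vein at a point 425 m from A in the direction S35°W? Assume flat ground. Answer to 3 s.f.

The hole lies 25° from the dip direction, so the down-dip offset is 425 × cos 25° = 385.18 m.
Depth = down-dip offset × tan(dip) = 385.18 × tan 64° = 385.18 × 2.0503
Depth = 789.74 m

790 m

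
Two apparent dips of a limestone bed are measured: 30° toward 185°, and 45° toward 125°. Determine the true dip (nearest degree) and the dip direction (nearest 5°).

The two traces are lines in the plane: v₁ = (sin 185°·cos 30°, cos 185°·cos 30°, −sin 30°), v₂ = (sin 125°·cos 45°, cos 125°·cos 45°, −sin 45°).
The plane normal is n = v₁ × v₂ ∝ (0.407, -0.343, 0.530).
Dip δ = arctan(|n_h|/n_z) = arctan(0.532/0.530) = 45.1°.
The horizontal component of n points toward azimuth atan2(n_x, n_y) = 130°, the dip direction.

true dip 45°, dip direction 130°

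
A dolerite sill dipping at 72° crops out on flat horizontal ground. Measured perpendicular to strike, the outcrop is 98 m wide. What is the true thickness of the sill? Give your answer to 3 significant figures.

True thickness t = w · sin(dip) = 98 × sin 72°
t = 98 × 0.9511 = 93.204 m

93.2 m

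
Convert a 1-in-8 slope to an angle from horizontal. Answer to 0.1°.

7.1°

tan θ = 1/8 = 0.1250
θ = arctan(0.1250) = 7.13°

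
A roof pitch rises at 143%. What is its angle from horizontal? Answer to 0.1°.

tan θ = 143/100 = 1.4300
θ = arctan(1.4300) = 55.03°

55.0°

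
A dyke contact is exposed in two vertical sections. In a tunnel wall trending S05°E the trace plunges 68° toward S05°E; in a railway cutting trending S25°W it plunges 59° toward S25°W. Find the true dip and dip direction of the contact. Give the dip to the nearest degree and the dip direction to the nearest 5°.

true dip 69°, dip direction 155°

Each apparent-dip line lies in the plane. As unit vectors (x east, y north, z up), v₁ plunges 68°→S05°E and v₂ plunges 59°→S25°W.
The plane normal is n = v₁ × v₂ ∝ (0.113, -0.230, 0.096).
Dip δ = arctan(|n_h|/n_z) = arctan(0.256/0.096) = 69.4°.
The horizontal component of n points toward azimuth atan2(n_x, n_y) = 154°, the dip direction.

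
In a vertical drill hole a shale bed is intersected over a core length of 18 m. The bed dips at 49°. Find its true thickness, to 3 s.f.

11.8 m

True thickness t = h · cos(dip) = 18 × cos 49°
t = 18 × 0.6561 = 11.809 m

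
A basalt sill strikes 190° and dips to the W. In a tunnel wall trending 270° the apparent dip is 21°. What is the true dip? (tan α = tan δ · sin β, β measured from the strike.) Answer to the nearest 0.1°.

21.3°

The section is 80° from the strike.
tan δ = tan α / sin β = tan 21° / sin 80° = 0.3839 / 0.9848 = 0.3898
δ = arctan(0.3898) = 21.30°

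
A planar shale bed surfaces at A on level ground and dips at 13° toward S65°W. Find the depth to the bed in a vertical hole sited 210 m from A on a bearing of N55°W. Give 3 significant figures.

The hole lies 60° from the dip direction, so the down-dip offset is 210 × cos 60° = 105.00 m.
Depth = down-dip offset × tan(dip) = 105.00 × tan 13° = 105.00 × 0.2309
Depth = 24.24 m

24.2 m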